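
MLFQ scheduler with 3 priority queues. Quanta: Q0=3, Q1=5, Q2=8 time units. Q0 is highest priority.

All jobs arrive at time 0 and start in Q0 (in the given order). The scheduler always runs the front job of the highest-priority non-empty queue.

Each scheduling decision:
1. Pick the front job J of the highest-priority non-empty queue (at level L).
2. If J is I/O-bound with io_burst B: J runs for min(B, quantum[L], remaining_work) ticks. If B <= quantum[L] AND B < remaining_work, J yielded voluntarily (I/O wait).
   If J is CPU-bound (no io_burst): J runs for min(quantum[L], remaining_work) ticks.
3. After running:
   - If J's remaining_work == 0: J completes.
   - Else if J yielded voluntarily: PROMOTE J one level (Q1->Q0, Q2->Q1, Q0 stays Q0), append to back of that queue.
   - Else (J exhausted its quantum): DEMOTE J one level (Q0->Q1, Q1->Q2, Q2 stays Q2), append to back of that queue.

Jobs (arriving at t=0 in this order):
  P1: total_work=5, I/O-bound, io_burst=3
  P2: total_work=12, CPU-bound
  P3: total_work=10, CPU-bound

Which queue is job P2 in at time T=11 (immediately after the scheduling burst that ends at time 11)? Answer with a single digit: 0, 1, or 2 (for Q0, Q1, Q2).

t=0-3: P1@Q0 runs 3, rem=2, I/O yield, promote→Q0. Q0=[P2,P3,P1] Q1=[] Q2=[]
t=3-6: P2@Q0 runs 3, rem=9, quantum used, demote→Q1. Q0=[P3,P1] Q1=[P2] Q2=[]
t=6-9: P3@Q0 runs 3, rem=7, quantum used, demote→Q1. Q0=[P1] Q1=[P2,P3] Q2=[]
t=9-11: P1@Q0 runs 2, rem=0, completes. Q0=[] Q1=[P2,P3] Q2=[]
t=11-16: P2@Q1 runs 5, rem=4, quantum used, demote→Q2. Q0=[] Q1=[P3] Q2=[P2]
t=16-21: P3@Q1 runs 5, rem=2, quantum used, demote→Q2. Q0=[] Q1=[] Q2=[P2,P3]
t=21-25: P2@Q2 runs 4, rem=0, completes. Q0=[] Q1=[] Q2=[P3]
t=25-27: P3@Q2 runs 2, rem=0, completes. Q0=[] Q1=[] Q2=[]

Answer: 1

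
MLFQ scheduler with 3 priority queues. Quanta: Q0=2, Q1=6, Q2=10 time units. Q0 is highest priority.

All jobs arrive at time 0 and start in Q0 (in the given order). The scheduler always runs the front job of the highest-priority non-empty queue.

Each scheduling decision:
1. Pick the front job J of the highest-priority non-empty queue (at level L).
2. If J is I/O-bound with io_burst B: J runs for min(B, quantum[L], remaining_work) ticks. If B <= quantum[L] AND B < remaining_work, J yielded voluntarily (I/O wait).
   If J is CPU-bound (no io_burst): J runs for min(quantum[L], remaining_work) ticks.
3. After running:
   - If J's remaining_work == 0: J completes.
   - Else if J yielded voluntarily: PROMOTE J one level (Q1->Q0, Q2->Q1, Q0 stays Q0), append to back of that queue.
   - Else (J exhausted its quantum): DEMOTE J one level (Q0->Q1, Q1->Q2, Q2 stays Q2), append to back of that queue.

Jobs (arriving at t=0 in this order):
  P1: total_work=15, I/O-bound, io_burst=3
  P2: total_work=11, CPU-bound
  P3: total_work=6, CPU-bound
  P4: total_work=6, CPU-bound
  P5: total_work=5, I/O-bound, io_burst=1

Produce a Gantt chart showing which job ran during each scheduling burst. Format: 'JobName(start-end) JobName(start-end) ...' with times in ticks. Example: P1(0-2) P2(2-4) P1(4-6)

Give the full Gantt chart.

t=0-2: P1@Q0 runs 2, rem=13, quantum used, demote→Q1. Q0=[P2,P3,P4,P5] Q1=[P1] Q2=[]
t=2-4: P2@Q0 runs 2, rem=9, quantum used, demote→Q1. Q0=[P3,P4,P5] Q1=[P1,P2] Q2=[]
t=4-6: P3@Q0 runs 2, rem=4, quantum used, demote→Q1. Q0=[P4,P5] Q1=[P1,P2,P3] Q2=[]
t=6-8: P4@Q0 runs 2, rem=4, quantum used, demote→Q1. Q0=[P5] Q1=[P1,P2,P3,P4] Q2=[]
t=8-9: P5@Q0 runs 1, rem=4, I/O yield, promote→Q0. Q0=[P5] Q1=[P1,P2,P3,P4] Q2=[]
t=9-10: P5@Q0 runs 1, rem=3, I/O yield, promote→Q0. Q0=[P5] Q1=[P1,P2,P3,P4] Q2=[]
t=10-11: P5@Q0 runs 1, rem=2, I/O yield, promote→Q0. Q0=[P5] Q1=[P1,P2,P3,P4] Q2=[]
t=11-12: P5@Q0 runs 1, rem=1, I/O yield, promote→Q0. Q0=[P5] Q1=[P1,P2,P3,P4] Q2=[]
t=12-13: P5@Q0 runs 1, rem=0, completes. Q0=[] Q1=[P1,P2,P3,P4] Q2=[]
t=13-16: P1@Q1 runs 3, rem=10, I/O yield, promote→Q0. Q0=[P1] Q1=[P2,P3,P4] Q2=[]
t=16-18: P1@Q0 runs 2, rem=8, quantum used, demote→Q1. Q0=[] Q1=[P2,P3,P4,P1] Q2=[]
t=18-24: P2@Q1 runs 6, rem=3, quantum used, demote→Q2. Q0=[] Q1=[P3,P4,P1] Q2=[P2]
t=24-28: P3@Q1 runs 4, rem=0, completes. Q0=[] Q1=[P4,P1] Q2=[P2]
t=28-32: P4@Q1 runs 4, rem=0, completes. Q0=[] Q1=[P1] Q2=[P2]
t=32-35: P1@Q1 runs 3, rem=5, I/O yield, promote→Q0. Q0=[P1] Q1=[] Q2=[P2]
t=35-37: P1@Q0 runs 2, rem=3, quantum used, demote→Q1. Q0=[] Q1=[P1] Q2=[P2]
t=37-40: P1@Q1 runs 3, rem=0, completes. Q0=[] Q1=[] Q2=[P2]
t=40-43: P2@Q2 runs 3, rem=0, completes. Q0=[] Q1=[] Q2=[]

Answer: P1(0-2) P2(2-4) P3(4-6) P4(6-8) P5(8-9) P5(9-10) P5(10-11) P5(11-12) P5(12-13) P1(13-16) P1(16-18) P2(18-24) P3(24-28) P4(28-32) P1(32-35) P1(35-37) P1(37-40) P2(40-43)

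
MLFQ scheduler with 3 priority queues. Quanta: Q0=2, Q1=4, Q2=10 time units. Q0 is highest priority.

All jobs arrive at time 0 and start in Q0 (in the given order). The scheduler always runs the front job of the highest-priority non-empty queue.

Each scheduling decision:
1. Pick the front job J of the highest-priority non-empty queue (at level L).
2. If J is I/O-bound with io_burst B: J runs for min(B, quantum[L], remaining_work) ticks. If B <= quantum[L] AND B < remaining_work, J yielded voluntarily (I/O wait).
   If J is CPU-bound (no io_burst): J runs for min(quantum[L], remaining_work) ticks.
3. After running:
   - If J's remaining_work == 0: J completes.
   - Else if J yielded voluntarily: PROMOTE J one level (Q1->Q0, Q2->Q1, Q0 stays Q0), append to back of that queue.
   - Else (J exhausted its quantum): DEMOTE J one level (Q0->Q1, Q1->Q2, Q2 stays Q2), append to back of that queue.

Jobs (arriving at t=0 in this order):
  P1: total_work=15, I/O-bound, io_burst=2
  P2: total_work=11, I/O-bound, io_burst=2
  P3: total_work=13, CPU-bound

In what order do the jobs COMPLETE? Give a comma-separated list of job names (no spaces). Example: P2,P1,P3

Answer: P2,P1,P3

Derivation:
t=0-2: P1@Q0 runs 2, rem=13, I/O yield, promote→Q0. Q0=[P2,P3,P1] Q1=[] Q2=[]
t=2-4: P2@Q0 runs 2, rem=9, I/O yield, promote→Q0. Q0=[P3,P1,P2] Q1=[] Q2=[]
t=4-6: P3@Q0 runs 2, rem=11, quantum used, demote→Q1. Q0=[P1,P2] Q1=[P3] Q2=[]
t=6-8: P1@Q0 runs 2, rem=11, I/O yield, promote→Q0. Q0=[P2,P1] Q1=[P3] Q2=[]
t=8-10: P2@Q0 runs 2, rem=7, I/O yield, promote→Q0. Q0=[P1,P2] Q1=[P3] Q2=[]
t=10-12: P1@Q0 runs 2, rem=9, I/O yield, promote→Q0. Q0=[P2,P1] Q1=[P3] Q2=[]
t=12-14: P2@Q0 runs 2, rem=5, I/O yield, promote→Q0. Q0=[P1,P2] Q1=[P3] Q2=[]
t=14-16: P1@Q0 runs 2, rem=7, I/O yield, promote→Q0. Q0=[P2,P1] Q1=[P3] Q2=[]
t=16-18: P2@Q0 runs 2, rem=3, I/O yield, promote→Q0. Q0=[P1,P2] Q1=[P3] Q2=[]
t=18-20: P1@Q0 runs 2, rem=5, I/O yield, promote→Q0. Q0=[P2,P1] Q1=[P3] Q2=[]
t=20-22: P2@Q0 runs 2, rem=1, I/O yield, promote→Q0. Q0=[P1,P2] Q1=[P3] Q2=[]
t=22-24: P1@Q0 runs 2, rem=3, I/O yield, promote→Q0. Q0=[P2,P1] Q1=[P3] Q2=[]
t=24-25: P2@Q0 runs 1, rem=0, completes. Q0=[P1] Q1=[P3] Q2=[]
t=25-27: P1@Q0 runs 2, rem=1, I/O yield, promote→Q0. Q0=[P1] Q1=[P3] Q2=[]
t=27-28: P1@Q0 runs 1, rem=0, completes. Q0=[] Q1=[P3] Q2=[]
t=28-32: P3@Q1 runs 4, rem=7, quantum used, demote→Q2. Q0=[] Q1=[] Q2=[P3]
t=32-39: P3@Q2 runs 7, rem=0, completes. Q0=[] Q1=[] Q2=[]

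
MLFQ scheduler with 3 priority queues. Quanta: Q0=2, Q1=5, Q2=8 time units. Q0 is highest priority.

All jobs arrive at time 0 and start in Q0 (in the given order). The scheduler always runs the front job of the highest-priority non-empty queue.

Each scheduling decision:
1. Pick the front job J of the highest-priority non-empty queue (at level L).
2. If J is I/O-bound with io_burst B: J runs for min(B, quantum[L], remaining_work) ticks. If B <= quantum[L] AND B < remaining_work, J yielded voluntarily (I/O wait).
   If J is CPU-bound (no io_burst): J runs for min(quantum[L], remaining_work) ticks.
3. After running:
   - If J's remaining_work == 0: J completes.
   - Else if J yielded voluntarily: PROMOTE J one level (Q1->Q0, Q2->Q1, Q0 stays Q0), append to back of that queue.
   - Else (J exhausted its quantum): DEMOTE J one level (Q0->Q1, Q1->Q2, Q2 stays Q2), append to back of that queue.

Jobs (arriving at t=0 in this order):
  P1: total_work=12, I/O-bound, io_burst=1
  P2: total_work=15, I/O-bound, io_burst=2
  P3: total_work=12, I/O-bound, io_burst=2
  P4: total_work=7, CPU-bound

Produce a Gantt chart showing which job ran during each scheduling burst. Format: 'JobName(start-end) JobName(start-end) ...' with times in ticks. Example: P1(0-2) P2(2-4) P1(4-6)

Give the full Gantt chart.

t=0-1: P1@Q0 runs 1, rem=11, I/O yield, promote→Q0. Q0=[P2,P3,P4,P1] Q1=[] Q2=[]
t=1-3: P2@Q0 runs 2, rem=13, I/O yield, promote→Q0. Q0=[P3,P4,P1,P2] Q1=[] Q2=[]
t=3-5: P3@Q0 runs 2, rem=10, I/O yield, promote→Q0. Q0=[P4,P1,P2,P3] Q1=[] Q2=[]
t=5-7: P4@Q0 runs 2, rem=5, quantum used, demote→Q1. Q0=[P1,P2,P3] Q1=[P4] Q2=[]
t=7-8: P1@Q0 runs 1, rem=10, I/O yield, promote→Q0. Q0=[P2,P3,P1] Q1=[P4] Q2=[]
t=8-10: P2@Q0 runs 2, rem=11, I/O yield, promote→Q0. Q0=[P3,P1,P2] Q1=[P4] Q2=[]
t=10-12: P3@Q0 runs 2, rem=8, I/O yield, promote→Q0. Q0=[P1,P2,P3] Q1=[P4] Q2=[]
t=12-13: P1@Q0 runs 1, rem=9, I/O yield, promote→Q0. Q0=[P2,P3,P1] Q1=[P4] Q2=[]
t=13-15: P2@Q0 runs 2, rem=9, I/O yield, promote→Q0. Q0=[P3,P1,P2] Q1=[P4] Q2=[]
t=15-17: P3@Q0 runs 2, rem=6, I/O yield, promote→Q0. Q0=[P1,P2,P3] Q1=[P4] Q2=[]
t=17-18: P1@Q0 runs 1, rem=8, I/O yield, promote→Q0. Q0=[P2,P3,P1] Q1=[P4] Q2=[]
t=18-20: P2@Q0 runs 2, rem=7, I/O yield, promote→Q0. Q0=[P3,P1,P2] Q1=[P4] Q2=[]
t=20-22: P3@Q0 runs 2, rem=4, I/O yield, promote→Q0. Q0=[P1,P2,P3] Q1=[P4] Q2=[]
t=22-23: P1@Q0 runs 1, rem=7, I/O yield, promote→Q0. Q0=[P2,P3,P1] Q1=[P4] Q2=[]
t=23-25: P2@Q0 runs 2, rem=5, I/O yield, promote→Q0. Q0=[P3,P1,P2] Q1=[P4] Q2=[]
t=25-27: P3@Q0 runs 2, rem=2, I/O yield, promote→Q0. Q0=[P1,P2,P3] Q1=[P4] Q2=[]
t=27-28: P1@Q0 runs 1, rem=6, I/O yield, promote→Q0. Q0=[P2,P3,P1] Q1=[P4] Q2=[]
t=28-30: P2@Q0 runs 2, rem=3, I/O yield, promote→Q0. Q0=[P3,P1,P2] Q1=[P4] Q2=[]
t=30-32: P3@Q0 runs 2, rem=0, completes. Q0=[P1,P2] Q1=[P4] Q2=[]
t=32-33: P1@Q0 runs 1, rem=5, I/O yield, promote→Q0. Q0=[P2,P1] Q1=[P4] Q2=[]
t=33-35: P2@Q0 runs 2, rem=1, I/O yield, promote→Q0. Q0=[P1,P2] Q1=[P4] Q2=[]
t=35-36: P1@Q0 runs 1, rem=4, I/O yield, promote→Q0. Q0=[P2,P1] Q1=[P4] Q2=[]
t=36-37: P2@Q0 runs 1, rem=0, completes. Q0=[P1] Q1=[P4] Q2=[]
t=37-38: P1@Q0 runs 1, rem=3, I/O yield, promote→Q0. Q0=[P1] Q1=[P4] Q2=[]
t=38-39: P1@Q0 runs 1, rem=2, I/O yield, promote→Q0. Q0=[P1] Q1=[P4] Q2=[]
t=39-40: P1@Q0 runs 1, rem=1, I/O yield, promote→Q0. Q0=[P1] Q1=[P4] Q2=[]
t=40-41: P1@Q0 runs 1, rem=0, completes. Q0=[] Q1=[P4] Q2=[]
t=41-46: P4@Q1 runs 5, rem=0, completes. Q0=[] Q1=[] Q2=[]

Answer: P1(0-1) P2(1-3) P3(3-5) P4(5-7) P1(7-8) P2(8-10) P3(10-12) P1(12-13) P2(13-15) P3(15-17) P1(17-18) P2(18-20) P3(20-22) P1(22-23) P2(23-25) P3(25-27) P1(27-28) P2(28-30) P3(30-32) P1(32-33) P2(33-35) P1(35-36) P2(36-37) P1(37-38) P1(38-39) P1(39-40) P1(40-41) P4(41-46)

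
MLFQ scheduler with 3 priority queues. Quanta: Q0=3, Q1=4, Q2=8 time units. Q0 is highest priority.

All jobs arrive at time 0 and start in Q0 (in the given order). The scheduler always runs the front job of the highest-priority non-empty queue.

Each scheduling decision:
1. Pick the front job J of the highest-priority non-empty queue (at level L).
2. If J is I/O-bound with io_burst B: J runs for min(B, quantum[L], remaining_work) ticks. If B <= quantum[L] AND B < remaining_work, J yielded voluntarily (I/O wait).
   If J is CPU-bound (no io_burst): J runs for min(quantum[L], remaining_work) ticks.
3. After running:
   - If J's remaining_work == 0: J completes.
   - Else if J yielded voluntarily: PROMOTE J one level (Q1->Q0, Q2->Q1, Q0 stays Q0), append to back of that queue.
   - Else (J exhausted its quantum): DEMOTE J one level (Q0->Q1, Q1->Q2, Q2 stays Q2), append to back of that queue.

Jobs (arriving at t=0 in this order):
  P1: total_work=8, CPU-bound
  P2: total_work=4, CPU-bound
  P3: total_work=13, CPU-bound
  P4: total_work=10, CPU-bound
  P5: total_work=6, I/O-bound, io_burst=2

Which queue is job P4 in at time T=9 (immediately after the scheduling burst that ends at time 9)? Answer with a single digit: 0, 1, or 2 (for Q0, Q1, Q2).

Answer: 0

Derivation:
t=0-3: P1@Q0 runs 3, rem=5, quantum used, demote→Q1. Q0=[P2,P3,P4,P5] Q1=[P1] Q2=[]
t=3-6: P2@Q0 runs 3, rem=1, quantum used, demote→Q1. Q0=[P3,P4,P5] Q1=[P1,P2] Q2=[]
t=6-9: P3@Q0 runs 3, rem=10, quantum used, demote→Q1. Q0=[P4,P5] Q1=[P1,P2,P3] Q2=[]
t=9-12: P4@Q0 runs 3, rem=7, quantum used, demote→Q1. Q0=[P5] Q1=[P1,P2,P3,P4] Q2=[]
t=12-14: P5@Q0 runs 2, rem=4, I/O yield, promote→Q0. Q0=[P5] Q1=[P1,P2,P3,P4] Q2=[]
t=14-16: P5@Q0 runs 2, rem=2, I/O yield, promote→Q0. Q0=[P5] Q1=[P1,P2,P3,P4] Q2=[]
t=16-18: P5@Q0 runs 2, rem=0, completes. Q0=[] Q1=[P1,P2,P3,P4] Q2=[]
t=18-22: P1@Q1 runs 4, rem=1, quantum used, demote→Q2. Q0=[] Q1=[P2,P3,P4] Q2=[P1]
t=22-23: P2@Q1 runs 1, rem=0, completes. Q0=[] Q1=[P3,P4] Q2=[P1]
t=23-27: P3@Q1 runs 4, rem=6, quantum used, demote→Q2. Q0=[] Q1=[P4] Q2=[P1,P3]
t=27-31: P4@Q1 runs 4, rem=3, quantum used, demote→Q2. Q0=[] Q1=[] Q2=[P1,P3,P4]
t=31-32: P1@Q2 runs 1, rem=0, completes. Q0=[] Q1=[] Q2=[P3,P4]
t=32-38: P3@Q2 runs 6, rem=0, completes. Q0=[] Q1=[] Q2=[P4]
t=38-41: P4@Q2 runs 3, rem=0, completes. Q0=[] Q1=[] Q2=[]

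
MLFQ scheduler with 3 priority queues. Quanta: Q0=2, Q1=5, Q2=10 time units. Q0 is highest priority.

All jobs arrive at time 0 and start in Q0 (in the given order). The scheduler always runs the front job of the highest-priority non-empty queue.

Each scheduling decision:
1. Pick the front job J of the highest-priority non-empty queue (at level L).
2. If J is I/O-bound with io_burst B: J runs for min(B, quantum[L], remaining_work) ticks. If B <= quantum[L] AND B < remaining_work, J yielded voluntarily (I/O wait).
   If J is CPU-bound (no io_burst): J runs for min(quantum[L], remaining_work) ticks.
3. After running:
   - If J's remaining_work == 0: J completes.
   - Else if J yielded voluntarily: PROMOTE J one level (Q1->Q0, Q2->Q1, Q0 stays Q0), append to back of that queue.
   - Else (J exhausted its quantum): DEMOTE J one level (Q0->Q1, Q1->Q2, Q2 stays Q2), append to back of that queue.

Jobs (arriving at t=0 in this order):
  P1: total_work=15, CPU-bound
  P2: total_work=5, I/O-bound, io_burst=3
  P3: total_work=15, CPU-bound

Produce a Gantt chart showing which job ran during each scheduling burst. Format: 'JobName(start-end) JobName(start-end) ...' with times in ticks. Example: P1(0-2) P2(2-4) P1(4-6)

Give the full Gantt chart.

Answer: P1(0-2) P2(2-4) P3(4-6) P1(6-11) P2(11-14) P3(14-19) P1(19-27) P3(27-35)

Derivation:
t=0-2: P1@Q0 runs 2, rem=13, quantum used, demote→Q1. Q0=[P2,P3] Q1=[P1] Q2=[]
t=2-4: P2@Q0 runs 2, rem=3, quantum used, demote→Q1. Q0=[P3] Q1=[P1,P2] Q2=[]
t=4-6: P3@Q0 runs 2, rem=13, quantum used, demote→Q1. Q0=[] Q1=[P1,P2,P3] Q2=[]
t=6-11: P1@Q1 runs 5, rem=8, quantum used, demote→Q2. Q0=[] Q1=[P2,P3] Q2=[P1]
t=11-14: P2@Q1 runs 3, rem=0, completes. Q0=[] Q1=[P3] Q2=[P1]
t=14-19: P3@Q1 runs 5, rem=8, quantum used, demote→Q2. Q0=[] Q1=[] Q2=[P1,P3]
t=19-27: P1@Q2 runs 8, rem=0, completes. Q0=[] Q1=[] Q2=[P3]
t=27-35: P3@Q2 runs 8, rem=0, completes. Q0=[] Q1=[] Q2=[]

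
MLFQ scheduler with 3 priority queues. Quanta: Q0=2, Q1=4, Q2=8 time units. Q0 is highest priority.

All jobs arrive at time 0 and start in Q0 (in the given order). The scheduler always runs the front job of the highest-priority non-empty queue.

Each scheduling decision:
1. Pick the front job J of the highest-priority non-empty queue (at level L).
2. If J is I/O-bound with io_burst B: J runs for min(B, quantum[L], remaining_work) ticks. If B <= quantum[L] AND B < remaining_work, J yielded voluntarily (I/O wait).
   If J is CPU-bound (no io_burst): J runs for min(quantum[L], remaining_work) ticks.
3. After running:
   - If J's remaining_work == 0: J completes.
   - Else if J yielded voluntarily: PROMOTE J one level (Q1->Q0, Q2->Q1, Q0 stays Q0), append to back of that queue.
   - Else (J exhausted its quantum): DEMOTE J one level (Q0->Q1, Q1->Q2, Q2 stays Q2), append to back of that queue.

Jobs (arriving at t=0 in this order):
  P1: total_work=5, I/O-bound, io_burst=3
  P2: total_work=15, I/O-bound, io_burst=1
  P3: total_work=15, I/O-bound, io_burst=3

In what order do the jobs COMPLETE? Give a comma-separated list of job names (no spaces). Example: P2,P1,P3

Answer: P2,P1,P3

Derivation:
t=0-2: P1@Q0 runs 2, rem=3, quantum used, demote→Q1. Q0=[P2,P3] Q1=[P1] Q2=[]
t=2-3: P2@Q0 runs 1, rem=14, I/O yield, promote→Q0. Q0=[P3,P2] Q1=[P1] Q2=[]
t=3-5: P3@Q0 runs 2, rem=13, quantum used, demote→Q1. Q0=[P2] Q1=[P1,P3] Q2=[]
t=5-6: P2@Q0 runs 1, rem=13, I/O yield, promote→Q0. Q0=[P2] Q1=[P1,P3] Q2=[]
t=6-7: P2@Q0 runs 1, rem=12, I/O yield, promote→Q0. Q0=[P2] Q1=[P1,P3] Q2=[]
t=7-8: P2@Q0 runs 1, rem=11, I/O yield, promote→Q0. Q0=[P2] Q1=[P1,P3] Q2=[]
t=8-9: P2@Q0 runs 1, rem=10, I/O yield, promote→Q0. Q0=[P2] Q1=[P1,P3] Q2=[]
t=9-10: P2@Q0 runs 1, rem=9, I/O yield, promote→Q0. Q0=[P2] Q1=[P1,P3] Q2=[]
t=10-11: P2@Q0 runs 1, rem=8, I/O yield, promote→Q0. Q0=[P2] Q1=[P1,P3] Q2=[]
t=11-12: P2@Q0 runs 1, rem=7, I/O yield, promote→Q0. Q0=[P2] Q1=[P1,P3] Q2=[]
t=12-13: P2@Q0 runs 1, rem=6, I/O yield, promote→Q0. Q0=[P2] Q1=[P1,P3] Q2=[]
t=13-14: P2@Q0 runs 1, rem=5, I/O yield, promote→Q0. Q0=[P2] Q1=[P1,P3] Q2=[]
t=14-15: P2@Q0 runs 1, rem=4, I/O yield, promote→Q0. Q0=[P2] Q1=[P1,P3] Q2=[]
t=15-16: P2@Q0 runs 1, rem=3, I/O yield, promote→Q0. Q0=[P2] Q1=[P1,P3] Q2=[]
t=16-17: P2@Q0 runs 1, rem=2, I/O yield, promote→Q0. Q0=[P2] Q1=[P1,P3] Q2=[]
t=17-18: P2@Q0 runs 1, rem=1, I/O yield, promote→Q0. Q0=[P2] Q1=[P1,P3] Q2=[]
t=18-19: P2@Q0 runs 1, rem=0, completes. Q0=[] Q1=[P1,P3] Q2=[]
t=19-22: P1@Q1 runs 3, rem=0, completes. Q0=[] Q1=[P3] Q2=[]
t=22-25: P3@Q1 runs 3, rem=10, I/O yield, promote→Q0. Q0=[P3] Q1=[] Q2=[]
t=25-27: P3@Q0 runs 2, rem=8, quantum used, demote→Q1. Q0=[] Q1=[P3] Q2=[]
t=27-30: P3@Q1 runs 3, rem=5, I/O yield, promote→Q0. Q0=[P3] Q1=[] Q2=[]
t=30-32: P3@Q0 runs 2, rem=3, quantum used, demote→Q1. Q0=[] Q1=[P3] Q2=[]
t=32-35: P3@Q1 runs 3, rem=0, completes. Q0=[] Q1=[] Q2=[]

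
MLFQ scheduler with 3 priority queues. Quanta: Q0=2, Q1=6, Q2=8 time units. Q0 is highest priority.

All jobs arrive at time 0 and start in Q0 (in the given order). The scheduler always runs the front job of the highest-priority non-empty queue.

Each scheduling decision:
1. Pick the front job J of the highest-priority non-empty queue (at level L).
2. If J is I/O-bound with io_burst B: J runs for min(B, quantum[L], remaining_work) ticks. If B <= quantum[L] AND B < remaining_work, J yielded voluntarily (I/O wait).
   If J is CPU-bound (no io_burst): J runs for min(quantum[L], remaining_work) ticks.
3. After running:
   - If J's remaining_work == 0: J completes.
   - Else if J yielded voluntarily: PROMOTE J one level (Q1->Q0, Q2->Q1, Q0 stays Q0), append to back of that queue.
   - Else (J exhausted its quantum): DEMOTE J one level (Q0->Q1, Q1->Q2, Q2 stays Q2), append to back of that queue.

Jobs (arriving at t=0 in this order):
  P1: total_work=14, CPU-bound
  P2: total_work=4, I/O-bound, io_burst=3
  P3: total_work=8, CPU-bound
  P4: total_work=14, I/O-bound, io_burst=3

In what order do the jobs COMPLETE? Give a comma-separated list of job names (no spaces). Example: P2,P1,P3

Answer: P2,P3,P4,P1

Derivation:
t=0-2: P1@Q0 runs 2, rem=12, quantum used, demote→Q1. Q0=[P2,P3,P4] Q1=[P1] Q2=[]
t=2-4: P2@Q0 runs 2, rem=2, quantum used, demote→Q1. Q0=[P3,P4] Q1=[P1,P2] Q2=[]
t=4-6: P3@Q0 runs 2, rem=6, quantum used, demote→Q1. Q0=[P4] Q1=[P1,P2,P3] Q2=[]
t=6-8: P4@Q0 runs 2, rem=12, quantum used, demote→Q1. Q0=[] Q1=[P1,P2,P3,P4] Q2=[]
t=8-14: P1@Q1 runs 6, rem=6, quantum used, demote→Q2. Q0=[] Q1=[P2,P3,P4] Q2=[P1]
t=14-16: P2@Q1 runs 2, rem=0, completes. Q0=[] Q1=[P3,P4] Q2=[P1]
t=16-22: P3@Q1 runs 6, rem=0, completes. Q0=[] Q1=[P4] Q2=[P1]
t=22-25: P4@Q1 runs 3, rem=9, I/O yield, promote→Q0. Q0=[P4] Q1=[] Q2=[P1]
t=25-27: P4@Q0 runs 2, rem=7, quantum used, demote→Q1. Q0=[] Q1=[P4] Q2=[P1]
t=27-30: P4@Q1 runs 3, rem=4, I/O yield, promote→Q0. Q0=[P4] Q1=[] Q2=[P1]
t=30-32: P4@Q0 runs 2, rem=2, quantum used, demote→Q1. Q0=[] Q1=[P4] Q2=[P1]
t=32-34: P4@Q1 runs 2, rem=0, completes. Q0=[] Q1=[] Q2=[P1]
t=34-40: P1@Q2 runs 6, rem=0, completes. Q0=[] Q1=[] Q2=[]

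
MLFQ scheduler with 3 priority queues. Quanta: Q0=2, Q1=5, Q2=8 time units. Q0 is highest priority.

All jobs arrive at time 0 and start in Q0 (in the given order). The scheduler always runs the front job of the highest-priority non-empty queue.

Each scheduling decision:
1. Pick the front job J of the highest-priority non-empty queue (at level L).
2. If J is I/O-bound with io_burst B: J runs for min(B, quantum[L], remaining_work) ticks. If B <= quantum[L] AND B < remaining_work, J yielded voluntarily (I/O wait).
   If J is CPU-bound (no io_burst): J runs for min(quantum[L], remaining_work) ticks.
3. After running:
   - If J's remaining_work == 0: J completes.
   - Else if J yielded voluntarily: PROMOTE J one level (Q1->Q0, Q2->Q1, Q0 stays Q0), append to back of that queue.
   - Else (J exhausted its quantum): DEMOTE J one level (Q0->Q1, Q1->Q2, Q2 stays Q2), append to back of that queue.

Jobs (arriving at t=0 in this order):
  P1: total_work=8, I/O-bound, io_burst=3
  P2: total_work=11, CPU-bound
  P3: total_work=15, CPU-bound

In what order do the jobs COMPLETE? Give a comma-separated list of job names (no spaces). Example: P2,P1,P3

t=0-2: P1@Q0 runs 2, rem=6, quantum used, demote→Q1. Q0=[P2,P3] Q1=[P1] Q2=[]
t=2-4: P2@Q0 runs 2, rem=9, quantum used, demote→Q1. Q0=[P3] Q1=[P1,P2] Q2=[]
t=4-6: P3@Q0 runs 2, rem=13, quantum used, demote→Q1. Q0=[] Q1=[P1,P2,P3] Q2=[]
t=6-9: P1@Q1 runs 3, rem=3, I/O yield, promote→Q0. Q0=[P1] Q1=[P2,P3] Q2=[]
t=9-11: P1@Q0 runs 2, rem=1, quantum used, demote→Q1. Q0=[] Q1=[P2,P3,P1] Q2=[]
t=11-16: P2@Q1 runs 5, rem=4, quantum used, demote→Q2. Q0=[] Q1=[P3,P1] Q2=[P2]
t=16-21: P3@Q1 runs 5, rem=8, quantum used, demote→Q2. Q0=[] Q1=[P1] Q2=[P2,P3]
t=21-22: P1@Q1 runs 1, rem=0, completes. Q0=[] Q1=[] Q2=[P2,P3]
t=22-26: P2@Q2 runs 4, rem=0, completes. Q0=[] Q1=[] Q2=[P3]
t=26-34: P3@Q2 runs 8, rem=0, completes. Q0=[] Q1=[] Q2=[]

Answer: P1,P2,P3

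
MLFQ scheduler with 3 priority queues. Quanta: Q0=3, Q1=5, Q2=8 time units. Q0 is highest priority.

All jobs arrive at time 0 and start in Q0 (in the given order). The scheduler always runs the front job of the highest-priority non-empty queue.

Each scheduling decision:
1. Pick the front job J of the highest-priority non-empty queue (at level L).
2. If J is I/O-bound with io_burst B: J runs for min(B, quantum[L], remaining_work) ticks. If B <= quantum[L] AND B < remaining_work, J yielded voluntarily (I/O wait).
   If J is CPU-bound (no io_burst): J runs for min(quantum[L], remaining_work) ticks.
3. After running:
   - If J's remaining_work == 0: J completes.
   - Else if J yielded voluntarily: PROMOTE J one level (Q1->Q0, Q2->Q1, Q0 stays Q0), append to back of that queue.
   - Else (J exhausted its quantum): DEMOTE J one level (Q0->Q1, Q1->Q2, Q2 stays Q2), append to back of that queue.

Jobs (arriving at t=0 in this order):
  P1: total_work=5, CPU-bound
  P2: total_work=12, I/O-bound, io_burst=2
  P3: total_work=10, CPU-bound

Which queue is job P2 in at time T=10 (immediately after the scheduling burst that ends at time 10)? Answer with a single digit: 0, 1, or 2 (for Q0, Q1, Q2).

t=0-3: P1@Q0 runs 3, rem=2, quantum used, demote→Q1. Q0=[P2,P3] Q1=[P1] Q2=[]
t=3-5: P2@Q0 runs 2, rem=10, I/O yield, promote→Q0. Q0=[P3,P2] Q1=[P1] Q2=[]
t=5-8: P3@Q0 runs 3, rem=7, quantum used, demote→Q1. Q0=[P2] Q1=[P1,P3] Q2=[]
t=8-10: P2@Q0 runs 2, rem=8, I/O yield, promote→Q0. Q0=[P2] Q1=[P1,P3] Q2=[]
t=10-12: P2@Q0 runs 2, rem=6, I/O yield, promote→Q0. Q0=[P2] Q1=[P1,P3] Q2=[]
t=12-14: P2@Q0 runs 2, rem=4, I/O yield, promote→Q0. Q0=[P2] Q1=[P1,P3] Q2=[]
t=14-16: P2@Q0 runs 2, rem=2, I/O yield, promote→Q0. Q0=[P2] Q1=[P1,P3] Q2=[]
t=16-18: P2@Q0 runs 2, rem=0, completes. Q0=[] Q1=[P1,P3] Q2=[]
t=18-20: P1@Q1 runs 2, rem=0, completes. Q0=[] Q1=[P3] Q2=[]
t=20-25: P3@Q1 runs 5, rem=2, quantum used, demote→Q2. Q0=[] Q1=[] Q2=[P3]
t=25-27: P3@Q2 runs 2, rem=0, completes. Q0=[] Q1=[] Q2=[]

Answer: 0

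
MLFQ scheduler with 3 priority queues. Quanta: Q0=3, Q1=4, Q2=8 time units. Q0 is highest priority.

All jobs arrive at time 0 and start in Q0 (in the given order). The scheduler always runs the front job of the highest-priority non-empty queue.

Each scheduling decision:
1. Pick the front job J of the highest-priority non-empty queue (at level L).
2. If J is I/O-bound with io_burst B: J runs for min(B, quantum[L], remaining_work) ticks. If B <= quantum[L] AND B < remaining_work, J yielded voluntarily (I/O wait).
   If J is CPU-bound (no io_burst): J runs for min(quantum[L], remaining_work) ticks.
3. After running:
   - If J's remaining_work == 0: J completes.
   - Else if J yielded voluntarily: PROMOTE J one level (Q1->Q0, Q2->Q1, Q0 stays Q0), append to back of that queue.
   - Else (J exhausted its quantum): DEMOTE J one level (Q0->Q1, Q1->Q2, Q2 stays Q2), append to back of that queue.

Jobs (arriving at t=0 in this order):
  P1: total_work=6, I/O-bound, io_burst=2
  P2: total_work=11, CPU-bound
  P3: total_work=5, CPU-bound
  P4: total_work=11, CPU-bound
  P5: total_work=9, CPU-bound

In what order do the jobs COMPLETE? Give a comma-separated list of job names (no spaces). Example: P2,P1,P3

Answer: P1,P3,P2,P4,P5

Derivation:
t=0-2: P1@Q0 runs 2, rem=4, I/O yield, promote→Q0. Q0=[P2,P3,P4,P5,P1] Q1=[] Q2=[]
t=2-5: P2@Q0 runs 3, rem=8, quantum used, demote→Q1. Q0=[P3,P4,P5,P1] Q1=[P2] Q2=[]
t=5-8: P3@Q0 runs 3, rem=2, quantum used, demote→Q1. Q0=[P4,P5,P1] Q1=[P2,P3] Q2=[]
t=8-11: P4@Q0 runs 3, rem=8, quantum used, demote→Q1. Q0=[P5,P1] Q1=[P2,P3,P4] Q2=[]
t=11-14: P5@Q0 runs 3, rem=6, quantum used, demote→Q1. Q0=[P1] Q1=[P2,P3,P4,P5] Q2=[]
t=14-16: P1@Q0 runs 2, rem=2, I/O yield, promote→Q0. Q0=[P1] Q1=[P2,P3,P4,P5] Q2=[]
t=16-18: P1@Q0 runs 2, rem=0, completes. Q0=[] Q1=[P2,P3,P4,P5] Q2=[]
t=18-22: P2@Q1 runs 4, rem=4, quantum used, demote→Q2. Q0=[] Q1=[P3,P4,P5] Q2=[P2]
t=22-24: P3@Q1 runs 2, rem=0, completes. Q0=[] Q1=[P4,P5] Q2=[P2]
t=24-28: P4@Q1 runs 4, rem=4, quantum used, demote→Q2. Q0=[] Q1=[P5] Q2=[P2,P4]
t=28-32: P5@Q1 runs 4, rem=2, quantum used, demote→Q2. Q0=[] Q1=[] Q2=[P2,P4,P5]
t=32-36: P2@Q2 runs 4, rem=0, completes. Q0=[] Q1=[] Q2=[P4,P5]
t=36-40: P4@Q2 runs 4, rem=0, completes. Q0=[] Q1=[] Q2=[P5]
t=40-42: P5@Q2 runs 2, rem=0, completes. Q0=[] Q1=[] Q2=[]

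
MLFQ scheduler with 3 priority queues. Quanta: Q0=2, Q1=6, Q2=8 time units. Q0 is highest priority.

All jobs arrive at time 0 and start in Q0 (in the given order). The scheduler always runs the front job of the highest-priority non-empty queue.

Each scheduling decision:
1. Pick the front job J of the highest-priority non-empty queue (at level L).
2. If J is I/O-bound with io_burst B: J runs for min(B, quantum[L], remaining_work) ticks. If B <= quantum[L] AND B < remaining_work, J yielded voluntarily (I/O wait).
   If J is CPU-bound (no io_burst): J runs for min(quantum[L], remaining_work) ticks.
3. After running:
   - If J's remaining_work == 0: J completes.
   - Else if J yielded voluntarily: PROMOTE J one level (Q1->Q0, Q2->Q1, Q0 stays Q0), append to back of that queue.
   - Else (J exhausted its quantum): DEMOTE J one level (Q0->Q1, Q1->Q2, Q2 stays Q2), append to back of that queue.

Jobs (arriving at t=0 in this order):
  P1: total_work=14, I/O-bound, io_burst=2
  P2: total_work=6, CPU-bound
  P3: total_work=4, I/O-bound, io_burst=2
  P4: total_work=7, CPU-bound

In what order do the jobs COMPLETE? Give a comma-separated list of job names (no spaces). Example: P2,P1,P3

Answer: P3,P1,P2,P4

Derivation:
t=0-2: P1@Q0 runs 2, rem=12, I/O yield, promote→Q0. Q0=[P2,P3,P4,P1] Q1=[] Q2=[]
t=2-4: P2@Q0 runs 2, rem=4, quantum used, demote→Q1. Q0=[P3,P4,P1] Q1=[P2] Q2=[]
t=4-6: P3@Q0 runs 2, rem=2, I/O yield, promote→Q0. Q0=[P4,P1,P3] Q1=[P2] Q2=[]
t=6-8: P4@Q0 runs 2, rem=5, quantum used, demote→Q1. Q0=[P1,P3] Q1=[P2,P4] Q2=[]
t=8-10: P1@Q0 runs 2, rem=10, I/O yield, promote→Q0. Q0=[P3,P1] Q1=[P2,P4] Q2=[]
t=10-12: P3@Q0 runs 2, rem=0, completes. Q0=[P1] Q1=[P2,P4] Q2=[]
t=12-14: P1@Q0 runs 2, rem=8, I/O yield, promote→Q0. Q0=[P1] Q1=[P2,P4] Q2=[]
t=14-16: P1@Q0 runs 2, rem=6, I/O yield, promote→Q0. Q0=[P1] Q1=[P2,P4] Q2=[]
t=16-18: P1@Q0 runs 2, rem=4, I/O yield, promote→Q0. Q0=[P1] Q1=[P2,P4] Q2=[]
t=18-20: P1@Q0 runs 2, rem=2, I/O yield, promote→Q0. Q0=[P1] Q1=[P2,P4] Q2=[]
t=20-22: P1@Q0 runs 2, rem=0, completes. Q0=[] Q1=[P2,P4] Q2=[]
t=22-26: P2@Q1 runs 4, rem=0, completes. Q0=[] Q1=[P4] Q2=[]
t=26-31: P4@Q1 runs 5, rem=0, completes. Q0=[] Q1=[] Q2=[]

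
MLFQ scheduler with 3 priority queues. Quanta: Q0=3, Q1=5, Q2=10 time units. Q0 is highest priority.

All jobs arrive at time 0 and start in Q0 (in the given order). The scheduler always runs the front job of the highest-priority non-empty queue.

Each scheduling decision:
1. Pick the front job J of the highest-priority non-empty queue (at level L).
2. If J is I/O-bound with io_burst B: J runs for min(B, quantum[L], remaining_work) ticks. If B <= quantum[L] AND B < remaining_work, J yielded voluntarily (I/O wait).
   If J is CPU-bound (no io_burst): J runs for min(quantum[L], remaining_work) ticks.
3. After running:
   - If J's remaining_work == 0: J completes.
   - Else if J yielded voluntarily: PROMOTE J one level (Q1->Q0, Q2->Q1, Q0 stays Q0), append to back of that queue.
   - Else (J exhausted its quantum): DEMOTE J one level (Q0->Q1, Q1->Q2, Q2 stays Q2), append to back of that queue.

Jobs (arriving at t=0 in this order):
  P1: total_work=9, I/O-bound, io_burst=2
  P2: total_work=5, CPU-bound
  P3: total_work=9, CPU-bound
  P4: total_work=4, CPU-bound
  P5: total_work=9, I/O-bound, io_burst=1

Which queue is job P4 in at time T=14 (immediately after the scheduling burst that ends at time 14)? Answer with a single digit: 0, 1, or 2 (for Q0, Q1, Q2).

t=0-2: P1@Q0 runs 2, rem=7, I/O yield, promote→Q0. Q0=[P2,P3,P4,P5,P1] Q1=[] Q2=[]
t=2-5: P2@Q0 runs 3, rem=2, quantum used, demote→Q1. Q0=[P3,P4,P5,P1] Q1=[P2] Q2=[]
t=5-8: P3@Q0 runs 3, rem=6, quantum used, demote→Q1. Q0=[P4,P5,P1] Q1=[P2,P3] Q2=[]
t=8-11: P4@Q0 runs 3, rem=1, quantum used, demote→Q1. Q0=[P5,P1] Q1=[P2,P3,P4] Q2=[]
t=11-12: P5@Q0 runs 1, rem=8, I/O yield, promote→Q0. Q0=[P1,P5] Q1=[P2,P3,P4] Q2=[]
t=12-14: P1@Q0 runs 2, rem=5, I/O yield, promote→Q0. Q0=[P5,P1] Q1=[P2,P3,P4] Q2=[]
t=14-15: P5@Q0 runs 1, rem=7, I/O yield, promote→Q0. Q0=[P1,P5] Q1=[P2,P3,P4] Q2=[]
t=15-17: P1@Q0 runs 2, rem=3, I/O yield, promote→Q0. Q0=[P5,P1] Q1=[P2,P3,P4] Q2=[]
t=17-18: P5@Q0 runs 1, rem=6, I/O yield, promote→Q0. Q0=[P1,P5] Q1=[P2,P3,P4] Q2=[]
t=18-20: P1@Q0 runs 2, rem=1, I/O yield, promote→Q0. Q0=[P5,P1] Q1=[P2,P3,P4] Q2=[]
t=20-21: P5@Q0 runs 1, rem=5, I/O yield, promote→Q0. Q0=[P1,P5] Q1=[P2,P3,P4] Q2=[]
t=21-22: P1@Q0 runs 1, rem=0, completes. Q0=[P5] Q1=[P2,P3,P4] Q2=[]
t=22-23: P5@Q0 runs 1, rem=4, I/O yield, promote→Q0. Q0=[P5] Q1=[P2,P3,P4] Q2=[]
t=23-24: P5@Q0 runs 1, rem=3, I/O yield, promote→Q0. Q0=[P5] Q1=[P2,P3,P4] Q2=[]
t=24-25: P5@Q0 runs 1, rem=2, I/O yield, promote→Q0. Q0=[P5] Q1=[P2,P3,P4] Q2=[]
t=25-26: P5@Q0 runs 1, rem=1, I/O yield, promote→Q0. Q0=[P5] Q1=[P2,P3,P4] Q2=[]
t=26-27: P5@Q0 runs 1, rem=0, completes. Q0=[] Q1=[P2,P3,P4] Q2=[]
t=27-29: P2@Q1 runs 2, rem=0, completes. Q0=[] Q1=[P3,P4] Q2=[]
t=29-34: P3@Q1 runs 5, rem=1, quantum used, demote→Q2. Q0=[] Q1=[P4] Q2=[P3]
t=34-35: P4@Q1 runs 1, rem=0, completes. Q0=[] Q1=[] Q2=[P3]
t=35-36: P3@Q2 runs 1, rem=0, completes. Q0=[] Q1=[] Q2=[]

Answer: 1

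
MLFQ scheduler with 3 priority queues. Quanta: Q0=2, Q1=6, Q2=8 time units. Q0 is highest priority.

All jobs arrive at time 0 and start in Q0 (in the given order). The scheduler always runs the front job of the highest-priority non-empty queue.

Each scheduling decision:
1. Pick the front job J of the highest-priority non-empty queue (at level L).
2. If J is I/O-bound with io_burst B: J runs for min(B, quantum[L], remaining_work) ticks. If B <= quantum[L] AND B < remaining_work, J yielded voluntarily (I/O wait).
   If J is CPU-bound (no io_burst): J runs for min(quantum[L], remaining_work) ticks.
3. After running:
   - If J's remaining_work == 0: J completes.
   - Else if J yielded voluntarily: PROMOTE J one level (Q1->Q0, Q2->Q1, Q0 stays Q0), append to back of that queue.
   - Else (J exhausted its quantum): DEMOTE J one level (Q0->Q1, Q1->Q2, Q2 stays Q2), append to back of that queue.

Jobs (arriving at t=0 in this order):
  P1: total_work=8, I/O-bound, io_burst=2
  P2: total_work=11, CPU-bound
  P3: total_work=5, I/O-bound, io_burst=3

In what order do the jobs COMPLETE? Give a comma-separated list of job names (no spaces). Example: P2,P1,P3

t=0-2: P1@Q0 runs 2, rem=6, I/O yield, promote→Q0. Q0=[P2,P3,P1] Q1=[] Q2=[]
t=2-4: P2@Q0 runs 2, rem=9, quantum used, demote→Q1. Q0=[P3,P1] Q1=[P2] Q2=[]
t=4-6: P3@Q0 runs 2, rem=3, quantum used, demote→Q1. Q0=[P1] Q1=[P2,P3] Q2=[]
t=6-8: P1@Q0 runs 2, rem=4, I/O yield, promote→Q0. Q0=[P1] Q1=[P2,P3] Q2=[]
t=8-10: P1@Q0 runs 2, rem=2, I/O yield, promote→Q0. Q0=[P1] Q1=[P2,P3] Q2=[]
t=10-12: P1@Q0 runs 2, rem=0, completes. Q0=[] Q1=[P2,P3] Q2=[]
t=12-18: P2@Q1 runs 6, rem=3, quantum used, demote→Q2. Q0=[] Q1=[P3] Q2=[P2]
t=18-21: P3@Q1 runs 3, rem=0, completes. Q0=[] Q1=[] Q2=[P2]
t=21-24: P2@Q2 runs 3, rem=0, completes. Q0=[] Q1=[] Q2=[]

Answer: P1,P3,P2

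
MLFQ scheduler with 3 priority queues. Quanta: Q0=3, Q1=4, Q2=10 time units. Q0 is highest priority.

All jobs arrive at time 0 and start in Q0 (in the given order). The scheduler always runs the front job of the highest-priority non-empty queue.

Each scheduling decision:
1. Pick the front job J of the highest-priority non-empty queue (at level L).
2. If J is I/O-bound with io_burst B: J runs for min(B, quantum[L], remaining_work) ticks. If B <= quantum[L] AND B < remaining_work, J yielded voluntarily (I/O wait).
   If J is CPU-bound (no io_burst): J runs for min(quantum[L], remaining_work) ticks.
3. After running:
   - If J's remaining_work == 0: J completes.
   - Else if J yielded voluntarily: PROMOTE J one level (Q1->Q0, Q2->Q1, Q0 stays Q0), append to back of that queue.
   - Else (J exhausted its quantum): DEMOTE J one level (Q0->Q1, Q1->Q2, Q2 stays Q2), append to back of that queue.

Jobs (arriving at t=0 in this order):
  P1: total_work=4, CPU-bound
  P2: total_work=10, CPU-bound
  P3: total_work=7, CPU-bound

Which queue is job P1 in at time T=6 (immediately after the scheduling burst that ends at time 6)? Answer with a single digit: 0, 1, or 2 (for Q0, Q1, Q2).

Answer: 1

Derivation:
t=0-3: P1@Q0 runs 3, rem=1, quantum used, demote→Q1. Q0=[P2,P3] Q1=[P1] Q2=[]
t=3-6: P2@Q0 runs 3, rem=7, quantum used, demote→Q1. Q0=[P3] Q1=[P1,P2] Q2=[]
t=6-9: P3@Q0 runs 3, rem=4, quantum used, demote→Q1. Q0=[] Q1=[P1,P2,P3] Q2=[]
t=9-10: P1@Q1 runs 1, rem=0, completes. Q0=[] Q1=[P2,P3] Q2=[]
t=10-14: P2@Q1 runs 4, rem=3, quantum used, demote→Q2. Q0=[] Q1=[P3] Q2=[P2]
t=14-18: P3@Q1 runs 4, rem=0, completes. Q0=[] Q1=[] Q2=[P2]
t=18-21: P2@Q2 runs 3, rem=0, completes. Q0=[] Q1=[] Q2=[]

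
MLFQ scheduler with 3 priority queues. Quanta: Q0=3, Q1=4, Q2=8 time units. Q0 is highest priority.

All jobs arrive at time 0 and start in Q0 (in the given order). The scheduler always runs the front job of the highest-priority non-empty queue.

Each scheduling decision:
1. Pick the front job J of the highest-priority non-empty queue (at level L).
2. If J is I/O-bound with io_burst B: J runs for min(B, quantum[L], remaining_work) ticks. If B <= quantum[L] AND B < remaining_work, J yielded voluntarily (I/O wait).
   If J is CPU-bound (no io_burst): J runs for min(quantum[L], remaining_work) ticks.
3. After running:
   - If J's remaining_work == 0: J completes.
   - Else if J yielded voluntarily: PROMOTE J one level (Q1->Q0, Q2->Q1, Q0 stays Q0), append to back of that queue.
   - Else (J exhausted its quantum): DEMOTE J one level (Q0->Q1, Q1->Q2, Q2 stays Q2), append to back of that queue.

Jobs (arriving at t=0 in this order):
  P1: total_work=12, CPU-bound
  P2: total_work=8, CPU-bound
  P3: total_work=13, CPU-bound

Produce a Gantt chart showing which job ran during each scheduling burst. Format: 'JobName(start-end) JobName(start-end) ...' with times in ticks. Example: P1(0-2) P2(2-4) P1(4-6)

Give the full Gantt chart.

Answer: P1(0-3) P2(3-6) P3(6-9) P1(9-13) P2(13-17) P3(17-21) P1(21-26) P2(26-27) P3(27-33)

Derivation:
t=0-3: P1@Q0 runs 3, rem=9, quantum used, demote→Q1. Q0=[P2,P3] Q1=[P1] Q2=[]
t=3-6: P2@Q0 runs 3, rem=5, quantum used, demote→Q1. Q0=[P3] Q1=[P1,P2] Q2=[]
t=6-9: P3@Q0 runs 3, rem=10, quantum used, demote→Q1. Q0=[] Q1=[P1,P2,P3] Q2=[]
t=9-13: P1@Q1 runs 4, rem=5, quantum used, demote→Q2. Q0=[] Q1=[P2,P3] Q2=[P1]
t=13-17: P2@Q1 runs 4, rem=1, quantum used, demote→Q2. Q0=[] Q1=[P3] Q2=[P1,P2]
t=17-21: P3@Q1 runs 4, rem=6, quantum used, demote→Q2. Q0=[] Q1=[] Q2=[P1,P2,P3]
t=21-26: P1@Q2 runs 5, rem=0, completes. Q0=[] Q1=[] Q2=[P2,P3]
t=26-27: P2@Q2 runs 1, rem=0, completes. Q0=[] Q1=[] Q2=[P3]
t=27-33: P3@Q2 runs 6, rem=0, completes. Q0=[] Q1=[] Q2=[]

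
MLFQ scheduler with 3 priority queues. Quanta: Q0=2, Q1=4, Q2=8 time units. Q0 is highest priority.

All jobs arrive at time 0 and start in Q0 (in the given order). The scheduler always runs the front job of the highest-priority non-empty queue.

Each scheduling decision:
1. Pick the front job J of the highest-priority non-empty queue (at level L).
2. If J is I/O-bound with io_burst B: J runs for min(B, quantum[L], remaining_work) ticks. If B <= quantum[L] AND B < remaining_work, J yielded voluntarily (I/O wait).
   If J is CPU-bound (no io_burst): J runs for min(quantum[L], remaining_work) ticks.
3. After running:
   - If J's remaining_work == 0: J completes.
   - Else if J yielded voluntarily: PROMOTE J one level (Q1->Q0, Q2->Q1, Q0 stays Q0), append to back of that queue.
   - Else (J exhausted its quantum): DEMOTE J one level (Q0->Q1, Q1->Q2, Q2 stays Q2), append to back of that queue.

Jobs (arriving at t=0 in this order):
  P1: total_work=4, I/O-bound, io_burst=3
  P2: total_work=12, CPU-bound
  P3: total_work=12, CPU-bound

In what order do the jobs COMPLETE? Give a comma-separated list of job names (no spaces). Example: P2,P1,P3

Answer: P1,P2,P3

Derivation:
t=0-2: P1@Q0 runs 2, rem=2, quantum used, demote→Q1. Q0=[P2,P3] Q1=[P1] Q2=[]
t=2-4: P2@Q0 runs 2, rem=10, quantum used, demote→Q1. Q0=[P3] Q1=[P1,P2] Q2=[]
t=4-6: P3@Q0 runs 2, rem=10, quantum used, demote→Q1. Q0=[] Q1=[P1,P2,P3] Q2=[]
t=6-8: P1@Q1 runs 2, rem=0, completes. Q0=[] Q1=[P2,P3] Q2=[]
t=8-12: P2@Q1 runs 4, rem=6, quantum used, demote→Q2. Q0=[] Q1=[P3] Q2=[P2]
t=12-16: P3@Q1 runs 4, rem=6, quantum used, demote→Q2. Q0=[] Q1=[] Q2=[P2,P3]
t=16-22: P2@Q2 runs 6, rem=0, completes. Q0=[] Q1=[] Q2=[P3]
t=22-28: P3@Q2 runs 6, rem=0, completes. Q0=[] Q1=[] Q2=[]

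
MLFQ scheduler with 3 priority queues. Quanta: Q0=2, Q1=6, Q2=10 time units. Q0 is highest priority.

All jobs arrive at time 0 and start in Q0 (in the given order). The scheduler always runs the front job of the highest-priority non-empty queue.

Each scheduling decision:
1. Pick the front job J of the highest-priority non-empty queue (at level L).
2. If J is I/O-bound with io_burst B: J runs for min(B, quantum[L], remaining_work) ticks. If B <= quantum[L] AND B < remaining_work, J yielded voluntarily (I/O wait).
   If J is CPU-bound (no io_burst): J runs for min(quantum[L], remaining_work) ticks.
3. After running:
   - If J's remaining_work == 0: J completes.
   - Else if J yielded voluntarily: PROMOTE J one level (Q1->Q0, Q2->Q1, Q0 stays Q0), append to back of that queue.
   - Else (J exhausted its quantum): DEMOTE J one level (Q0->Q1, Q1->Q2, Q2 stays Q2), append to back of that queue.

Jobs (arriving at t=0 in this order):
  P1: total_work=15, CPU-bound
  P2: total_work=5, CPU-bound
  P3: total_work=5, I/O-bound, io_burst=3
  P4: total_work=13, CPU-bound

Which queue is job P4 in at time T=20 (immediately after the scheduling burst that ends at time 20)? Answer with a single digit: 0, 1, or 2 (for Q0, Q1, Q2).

Answer: 1

Derivation:
t=0-2: P1@Q0 runs 2, rem=13, quantum used, demote→Q1. Q0=[P2,P3,P4] Q1=[P1] Q2=[]
t=2-4: P2@Q0 runs 2, rem=3, quantum used, demote→Q1. Q0=[P3,P4] Q1=[P1,P2] Q2=[]
t=4-6: P3@Q0 runs 2, rem=3, quantum used, demote→Q1. Q0=[P4] Q1=[P1,P2,P3] Q2=[]
t=6-8: P4@Q0 runs 2, rem=11, quantum used, demote→Q1. Q0=[] Q1=[P1,P2,P3,P4] Q2=[]
t=8-14: P1@Q1 runs 6, rem=7, quantum used, demote→Q2. Q0=[] Q1=[P2,P3,P4] Q2=[P1]
t=14-17: P2@Q1 runs 3, rem=0, completes. Q0=[] Q1=[P3,P4] Q2=[P1]
t=17-20: P3@Q1 runs 3, rem=0, completes. Q0=[] Q1=[P4] Q2=[P1]
t=20-26: P4@Q1 runs 6, rem=5, quantum used, demote→Q2. Q0=[] Q1=[] Q2=[P1,P4]
t=26-33: P1@Q2 runs 7, rem=0, completes. Q0=[] Q1=[] Q2=[P4]
t=33-38: P4@Q2 runs 5, rem=0, completes. Q0=[] Q1=[] Q2=[]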